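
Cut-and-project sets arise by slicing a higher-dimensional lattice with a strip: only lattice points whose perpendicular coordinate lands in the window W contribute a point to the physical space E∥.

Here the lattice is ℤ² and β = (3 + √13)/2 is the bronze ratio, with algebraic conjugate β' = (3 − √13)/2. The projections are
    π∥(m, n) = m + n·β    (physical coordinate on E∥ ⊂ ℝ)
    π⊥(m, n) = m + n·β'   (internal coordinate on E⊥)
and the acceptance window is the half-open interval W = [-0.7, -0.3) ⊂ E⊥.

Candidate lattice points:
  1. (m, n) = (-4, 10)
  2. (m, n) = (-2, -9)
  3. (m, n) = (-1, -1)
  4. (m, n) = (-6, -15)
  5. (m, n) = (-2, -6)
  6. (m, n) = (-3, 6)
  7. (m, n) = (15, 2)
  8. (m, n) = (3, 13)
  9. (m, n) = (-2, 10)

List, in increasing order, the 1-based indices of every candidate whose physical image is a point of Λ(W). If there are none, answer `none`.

3

Compute β' = (3−√13)/2 = -0.3028, so π⊥(m,n) = m -0.3028·n.
#1 (-4,10): internal coord -4 + (10)·β' = -7.0278; -7.0278 ∉ [-0.7, -0.3) → out
#2 (-2,-9): internal coord -2 + (-9)·β' = +0.7250; +0.7250 ∉ [-0.7, -0.3) → out
#3 (-1,-1): internal coord -1 + (-1)·β' = -0.6972; -0.6972 ∈ [-0.7, -0.3) → IN Λ
#4 (-6,-15): internal coord -6 + (-15)·β' = -1.4584; -1.4584 ∉ [-0.7, -0.3) → out
#5 (-2,-6): internal coord -2 + (-6)·β' = -0.1833; -0.1833 ∉ [-0.7, -0.3) → out
#6 (-3,6): internal coord -3 + (6)·β' = -4.8167; -4.8167 ∉ [-0.7, -0.3) → out
#7 (15,2): internal coord 15 + (2)·β' = +14.3944; +14.3944 ∉ [-0.7, -0.3) → out
#8 (3,13): internal coord 3 + (13)·β' = -0.9361; -0.9361 ∉ [-0.7, -0.3) → out
#9 (-2,10): internal coord -2 + (10)·β' = -5.0278; -5.0278 ∉ [-0.7, -0.3) → out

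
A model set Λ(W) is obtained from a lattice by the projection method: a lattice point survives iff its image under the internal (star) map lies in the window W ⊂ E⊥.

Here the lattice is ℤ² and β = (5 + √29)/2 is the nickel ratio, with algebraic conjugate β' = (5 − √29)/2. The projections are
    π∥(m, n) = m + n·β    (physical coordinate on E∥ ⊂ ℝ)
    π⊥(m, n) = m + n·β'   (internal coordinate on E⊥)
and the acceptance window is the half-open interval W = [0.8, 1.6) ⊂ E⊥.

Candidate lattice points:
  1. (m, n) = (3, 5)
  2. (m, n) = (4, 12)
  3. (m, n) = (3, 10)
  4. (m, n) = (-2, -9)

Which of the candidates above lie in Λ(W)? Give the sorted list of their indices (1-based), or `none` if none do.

Compute β' = (5−√29)/2 = -0.1926, so π⊥(m,n) = m -0.1926·n.
[1] lift (3,5): star map gives 2.0371; window check 0.8 ≤ 2.0371 < 1.6 is false → out
[2] lift (4,12): star map gives 1.6890; window check 0.8 ≤ 1.6890 < 1.6 is false → out
[3] lift (3,10): star map gives 1.0742; window check 0.8 ≤ 1.0742 < 1.6 is true → IN Λ
[4] lift (-2,-9): star map gives -0.2668; window check 0.8 ≤ -0.2668 < 1.6 is false → out

3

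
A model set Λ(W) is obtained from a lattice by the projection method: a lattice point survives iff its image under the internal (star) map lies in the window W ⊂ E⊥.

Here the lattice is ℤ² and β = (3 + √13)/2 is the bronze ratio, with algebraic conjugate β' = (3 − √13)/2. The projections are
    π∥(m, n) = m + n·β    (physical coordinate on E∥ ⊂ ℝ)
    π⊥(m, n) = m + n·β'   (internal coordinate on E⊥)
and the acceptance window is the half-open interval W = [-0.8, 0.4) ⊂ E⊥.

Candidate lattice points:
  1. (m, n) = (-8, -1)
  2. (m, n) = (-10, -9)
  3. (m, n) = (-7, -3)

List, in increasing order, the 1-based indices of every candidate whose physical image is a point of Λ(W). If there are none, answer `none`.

Compute β' = (3−√13)/2 = -0.3028, so π⊥(m,n) = m -0.3028·n.
[1] lift (-8,-1): star map gives -7.6972; window check -0.8 ≤ -7.6972 < 0.4 is false → out
[2] lift (-10,-9): star map gives -7.2750; window check -0.8 ≤ -7.2750 < 0.4 is false → out
[3] lift (-7,-3): star map gives -6.0917; window check -0.8 ≤ -6.0917 < 0.4 is false → out

none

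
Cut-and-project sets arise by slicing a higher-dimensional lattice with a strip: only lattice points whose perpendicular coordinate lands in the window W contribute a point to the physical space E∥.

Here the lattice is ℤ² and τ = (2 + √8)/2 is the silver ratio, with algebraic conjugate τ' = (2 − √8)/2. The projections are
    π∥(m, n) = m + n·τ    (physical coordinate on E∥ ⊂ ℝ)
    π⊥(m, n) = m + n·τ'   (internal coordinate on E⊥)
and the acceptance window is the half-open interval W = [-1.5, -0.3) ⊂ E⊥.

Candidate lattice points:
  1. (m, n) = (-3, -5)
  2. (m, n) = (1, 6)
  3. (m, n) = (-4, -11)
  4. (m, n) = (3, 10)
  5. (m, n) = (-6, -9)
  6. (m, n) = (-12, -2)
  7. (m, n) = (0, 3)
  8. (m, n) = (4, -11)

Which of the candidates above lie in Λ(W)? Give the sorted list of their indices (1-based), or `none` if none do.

Compute τ' = (2−√8)/2 = -0.4142, so π⊥(m,n) = m -0.4142·n.
#1 (-3,-5): internal coord -3 + (-5)·τ' = -0.9289; -0.9289 ∈ [-1.5, -0.3) → IN Λ
#2 (1,6): internal coord 1 + (6)·τ' = -1.4853; -1.4853 ∈ [-1.5, -0.3) → IN Λ
#3 (-4,-11): internal coord -4 + (-11)·τ' = +0.5563; +0.5563 ∉ [-1.5, -0.3) → out
#4 (3,10): internal coord 3 + (10)·τ' = -1.1421; -1.1421 ∈ [-1.5, -0.3) → IN Λ
#5 (-6,-9): internal coord -6 + (-9)·τ' = -2.2721; -2.2721 ∉ [-1.5, -0.3) → out
#6 (-12,-2): internal coord -12 + (-2)·τ' = -11.1716; -11.1716 ∉ [-1.5, -0.3) → out
#7 (0,3): internal coord 0 + (3)·τ' = -1.2426; -1.2426 ∈ [-1.5, -0.3) → IN Λ
#8 (4,-11): internal coord 4 + (-11)·τ' = +8.5563; +8.5563 ∉ [-1.5, -0.3) → out

1, 2, 4, 7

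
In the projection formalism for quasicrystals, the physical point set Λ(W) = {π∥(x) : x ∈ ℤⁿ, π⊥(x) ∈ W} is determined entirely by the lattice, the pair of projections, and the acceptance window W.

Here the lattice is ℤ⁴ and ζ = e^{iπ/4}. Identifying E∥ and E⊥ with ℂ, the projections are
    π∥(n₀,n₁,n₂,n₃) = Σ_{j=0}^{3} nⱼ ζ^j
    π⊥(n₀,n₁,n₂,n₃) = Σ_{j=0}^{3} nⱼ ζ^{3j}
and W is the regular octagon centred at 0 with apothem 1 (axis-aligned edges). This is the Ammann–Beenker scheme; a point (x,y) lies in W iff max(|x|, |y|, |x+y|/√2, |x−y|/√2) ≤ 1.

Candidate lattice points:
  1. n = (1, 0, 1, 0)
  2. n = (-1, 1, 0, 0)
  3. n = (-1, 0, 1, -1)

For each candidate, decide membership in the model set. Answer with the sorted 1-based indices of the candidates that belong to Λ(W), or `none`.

none

With ζ = e^{iπ/4} the internal vectors are ζ^0,ζ^3,ζ^6,ζ^9.
candidate 1: n = (1, 0, 1, 0) → π⊥ ≈ (+1.0000, -1.0000); max(|x|,|y|,|x±y|/√2) = 1.4142 > 1 ⇒ ∉ W
candidate 2: n = (-1, 1, 0, 0) → π⊥ ≈ (-1.7071, +0.7071); max(|x|,|y|,|x±y|/√2) = 1.7071 > 1 ⇒ ∉ W
candidate 3: n = (-1, 0, 1, -1) → π⊥ ≈ (-1.7071, -1.7071); max(|x|,|y|,|x±y|/√2) = 2.4142 > 1 ⇒ ∉ W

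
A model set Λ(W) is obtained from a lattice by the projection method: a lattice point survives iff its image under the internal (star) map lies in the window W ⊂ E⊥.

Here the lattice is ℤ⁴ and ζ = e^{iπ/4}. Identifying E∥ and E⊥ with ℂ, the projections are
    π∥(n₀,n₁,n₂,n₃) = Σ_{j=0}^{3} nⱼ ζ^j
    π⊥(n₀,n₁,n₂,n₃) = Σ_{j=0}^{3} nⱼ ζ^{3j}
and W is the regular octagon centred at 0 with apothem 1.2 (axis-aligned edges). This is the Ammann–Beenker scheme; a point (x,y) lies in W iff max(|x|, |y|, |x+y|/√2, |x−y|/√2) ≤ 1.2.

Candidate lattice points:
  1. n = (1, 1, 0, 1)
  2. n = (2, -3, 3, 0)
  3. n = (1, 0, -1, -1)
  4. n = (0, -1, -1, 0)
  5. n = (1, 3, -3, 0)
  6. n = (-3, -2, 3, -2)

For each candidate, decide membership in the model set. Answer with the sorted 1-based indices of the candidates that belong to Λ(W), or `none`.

With ζ = e^{iπ/4} the internal vectors are ζ^0,ζ^3,ζ^6,ζ^9.
candidate 1: n = (1, 1, 0, 1) → π⊥ ≈ (+1.0000, +1.4142); max(|x|,|y|,|x±y|/√2) = 1.7071 > 1.2 ⇒ ∉ W
candidate 2: n = (2, -3, 3, 0) → π⊥ ≈ (+4.1213, -5.1213); max(|x|,|y|,|x±y|/√2) = 6.5355 > 1.2 ⇒ ∉ W
candidate 3: n = (1, 0, -1, -1) → π⊥ ≈ (+0.2929, +0.2929); max(|x|,|y|,|x±y|/√2) = 0.4142 ≤ 1.2 ⇒ ∈ W
candidate 4: n = (0, -1, -1, 0) → π⊥ ≈ (+0.7071, +0.2929); max(|x|,|y|,|x±y|/√2) = 0.7071 ≤ 1.2 ⇒ ∈ W
candidate 5: n = (1, 3, -3, 0) → π⊥ ≈ (-1.1213, +5.1213); max(|x|,|y|,|x±y|/√2) = 5.1213 > 1.2 ⇒ ∉ W
candidate 6: n = (-3, -2, 3, -2) → π⊥ ≈ (-3.0000, -5.8284); max(|x|,|y|,|x±y|/√2) = 6.2426 > 1.2 ⇒ ∉ W

3, 4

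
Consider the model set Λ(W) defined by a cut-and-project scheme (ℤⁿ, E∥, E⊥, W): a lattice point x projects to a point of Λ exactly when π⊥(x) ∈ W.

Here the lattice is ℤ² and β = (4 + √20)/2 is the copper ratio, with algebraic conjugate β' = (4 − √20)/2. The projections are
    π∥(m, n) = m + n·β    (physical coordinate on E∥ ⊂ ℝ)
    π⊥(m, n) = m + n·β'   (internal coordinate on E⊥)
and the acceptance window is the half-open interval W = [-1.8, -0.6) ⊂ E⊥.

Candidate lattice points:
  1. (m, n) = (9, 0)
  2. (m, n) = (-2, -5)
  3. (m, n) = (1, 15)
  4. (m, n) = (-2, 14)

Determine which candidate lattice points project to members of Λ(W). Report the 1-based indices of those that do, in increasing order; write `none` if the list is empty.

2

β' = (4−√20)/2 ≈ -0.2361.
#1 (9,0): internal coord 9 + (0)·β' = +9.0000; +9.0000 ∉ [-1.8, -0.6) → out
#2 (-2,-5): internal coord -2 + (-5)·β' = -0.8197; -0.8197 ∈ [-1.8, -0.6) → IN Λ
#3 (1,15): internal coord 1 + (15)·β' = -2.5410; -2.5410 ∉ [-1.8, -0.6) → out
#4 (-2,14): internal coord -2 + (14)·β' = -5.3050; -5.3050 ∉ [-1.8, -0.6) → out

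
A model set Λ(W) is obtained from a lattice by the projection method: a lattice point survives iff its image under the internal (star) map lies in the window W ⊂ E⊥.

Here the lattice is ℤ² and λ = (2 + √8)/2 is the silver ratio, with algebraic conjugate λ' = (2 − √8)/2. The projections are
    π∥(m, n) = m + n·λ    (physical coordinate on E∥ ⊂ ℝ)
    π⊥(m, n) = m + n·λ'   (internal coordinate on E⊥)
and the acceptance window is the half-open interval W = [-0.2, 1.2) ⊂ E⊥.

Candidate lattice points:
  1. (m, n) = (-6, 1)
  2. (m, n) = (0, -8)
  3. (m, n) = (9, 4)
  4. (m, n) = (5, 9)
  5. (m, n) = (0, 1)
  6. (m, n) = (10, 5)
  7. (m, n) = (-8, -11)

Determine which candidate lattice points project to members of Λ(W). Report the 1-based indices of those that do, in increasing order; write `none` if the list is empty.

Numerically λ ≈ 2.4142 and λ' = −1/λ ≈ -0.4142.
candidate 1: (m,n)=(-6,1) → π∥ = -6+1·λ ≈ -3.5858, π⊥ = -6+1·λ' ≈ -6.4142 ∉ [-0.2, 1.2) ⇒ out
candidate 2: (m,n)=(0,-8) → π∥ = 0-8·λ ≈ -19.3137, π⊥ = 0-8·λ' ≈ 3.3137 ∉ [-0.2, 1.2) ⇒ out
candidate 3: (m,n)=(9,4) → π∥ = 9+4·λ ≈ 18.6569, π⊥ = 9+4·λ' ≈ 7.3431 ∉ [-0.2, 1.2) ⇒ out
candidate 4: (m,n)=(5,9) → π∥ = 5+9·λ ≈ 26.7279, π⊥ = 5+9·λ' ≈ 1.2721 ∉ [-0.2, 1.2) ⇒ out
candidate 5: (m,n)=(0,1) → π∥ = 0+1·λ ≈ 2.4142, π⊥ = 0+1·λ' ≈ -0.4142 ∉ [-0.2, 1.2) ⇒ out
candidate 6: (m,n)=(10,5) → π∥ = 10+5·λ ≈ 22.0711, π⊥ = 10+5·λ' ≈ 7.9289 ∉ [-0.2, 1.2) ⇒ out
candidate 7: (m,n)=(-8,-11) → π∥ = -8-11·λ ≈ -34.5563, π⊥ = -8-11·λ' ≈ -3.4437 ∉ [-0.2, 1.2) ⇒ out

none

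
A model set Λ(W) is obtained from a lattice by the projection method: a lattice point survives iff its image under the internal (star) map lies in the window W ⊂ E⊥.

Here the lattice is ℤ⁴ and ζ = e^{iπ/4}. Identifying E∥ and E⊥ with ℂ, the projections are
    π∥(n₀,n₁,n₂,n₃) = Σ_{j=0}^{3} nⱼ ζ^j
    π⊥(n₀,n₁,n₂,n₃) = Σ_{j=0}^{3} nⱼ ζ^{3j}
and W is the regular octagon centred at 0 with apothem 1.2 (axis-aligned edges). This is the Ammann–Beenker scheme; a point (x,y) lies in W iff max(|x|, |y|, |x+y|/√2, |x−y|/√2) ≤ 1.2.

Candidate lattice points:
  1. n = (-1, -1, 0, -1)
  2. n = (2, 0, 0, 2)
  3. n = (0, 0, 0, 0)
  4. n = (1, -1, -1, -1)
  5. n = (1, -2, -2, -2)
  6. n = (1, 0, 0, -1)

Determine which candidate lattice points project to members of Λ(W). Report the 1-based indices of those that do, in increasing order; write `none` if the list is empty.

3, 4, 6

Internal map: ζ^{3j} for j=0..3 gives (1,0), (−√2/2,√2/2), (0,−1), (√2/2,√2/2).
candidate 1: n = (-1, -1, 0, -1) → π⊥ ≈ (-1.0000, -1.4142); max(|x|,|y|,|x±y|/√2) = 1.7071 > 1.2 ⇒ ∉ W
candidate 2: n = (2, 0, 0, 2) → π⊥ ≈ (+3.4142, +1.4142); max(|x|,|y|,|x±y|/√2) = 3.4142 > 1.2 ⇒ ∉ W
candidate 3: n = (0, 0, 0, 0) → π⊥ ≈ (+0.0000, +0.0000); max(|x|,|y|,|x±y|/√2) = 0.0000 ≤ 1.2 ⇒ ∈ W
candidate 4: n = (1, -1, -1, -1) → π⊥ ≈ (+1.0000, -0.4142); max(|x|,|y|,|x±y|/√2) = 1.0000 ≤ 1.2 ⇒ ∈ W
candidate 5: n = (1, -2, -2, -2) → π⊥ ≈ (+1.0000, -0.8284); max(|x|,|y|,|x±y|/√2) = 1.2929 > 1.2 ⇒ ∉ W
candidate 6: n = (1, 0, 0, -1) → π⊥ ≈ (+0.2929, -0.7071); max(|x|,|y|,|x±y|/√2) = 0.7071 ≤ 1.2 ⇒ ∈ W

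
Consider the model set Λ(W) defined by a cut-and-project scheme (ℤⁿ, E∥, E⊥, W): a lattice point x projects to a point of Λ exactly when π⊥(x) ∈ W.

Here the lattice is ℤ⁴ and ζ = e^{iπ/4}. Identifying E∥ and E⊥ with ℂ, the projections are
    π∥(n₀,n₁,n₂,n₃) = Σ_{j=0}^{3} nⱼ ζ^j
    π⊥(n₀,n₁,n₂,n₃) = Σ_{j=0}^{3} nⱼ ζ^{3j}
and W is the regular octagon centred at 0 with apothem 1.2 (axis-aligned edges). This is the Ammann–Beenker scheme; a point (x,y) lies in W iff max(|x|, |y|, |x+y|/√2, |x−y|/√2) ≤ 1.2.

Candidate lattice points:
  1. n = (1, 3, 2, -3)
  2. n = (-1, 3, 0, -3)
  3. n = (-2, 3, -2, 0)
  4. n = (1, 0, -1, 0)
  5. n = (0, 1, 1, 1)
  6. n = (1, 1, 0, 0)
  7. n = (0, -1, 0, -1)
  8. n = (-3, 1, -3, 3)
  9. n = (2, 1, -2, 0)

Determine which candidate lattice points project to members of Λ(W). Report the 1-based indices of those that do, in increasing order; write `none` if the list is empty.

5, 6

Internal map: ζ^{3j} for j=0..3 gives (1,0), (−√2/2,√2/2), (0,−1), (√2/2,√2/2).
candidate 1: n = (1, 3, 2, -3) → π⊥ ≈ (-3.24264, -2.00000); max(|x|,|y|,|x±y|/√2) = 3.70711 > 1.2 ⇒ ∉ W
candidate 2: n = (-1, 3, 0, -3) → π⊥ ≈ (-5.24264, +0.00000); max(|x|,|y|,|x±y|/√2) = 5.24264 > 1.2 ⇒ ∉ W
candidate 3: n = (-2, 3, -2, 0) → π⊥ ≈ (-4.12132, +4.12132); max(|x|,|y|,|x±y|/√2) = 5.82843 > 1.2 ⇒ ∉ W
candidate 4: n = (1, 0, -1, 0) → π⊥ ≈ (+1.00000, +1.00000); max(|x|,|y|,|x±y|/√2) = 1.41421 > 1.2 ⇒ ∉ W
candidate 5: n = (0, 1, 1, 1) → π⊥ ≈ (+0.00000, +0.41421); max(|x|,|y|,|x±y|/√2) = 0.41421 ≤ 1.2 ⇒ ∈ W
candidate 6: n = (1, 1, 0, 0) → π⊥ ≈ (+0.29289, +0.70711); max(|x|,|y|,|x±y|/√2) = 0.70711 ≤ 1.2 ⇒ ∈ W
candidate 7: n = (0, -1, 0, -1) → π⊥ ≈ (+0.00000, -1.41421); max(|x|,|y|,|x±y|/√2) = 1.41421 > 1.2 ⇒ ∉ W
candidate 8: n = (-3, 1, -3, 3) → π⊥ ≈ (-1.58579, +5.82843); max(|x|,|y|,|x±y|/√2) = 5.82843 > 1.2 ⇒ ∉ W
candidate 9: n = (2, 1, -2, 0) → π⊥ ≈ (+1.29289, +2.70711); max(|x|,|y|,|x±y|/√2) = 2.82843 > 1.2 ⇒ ∉ W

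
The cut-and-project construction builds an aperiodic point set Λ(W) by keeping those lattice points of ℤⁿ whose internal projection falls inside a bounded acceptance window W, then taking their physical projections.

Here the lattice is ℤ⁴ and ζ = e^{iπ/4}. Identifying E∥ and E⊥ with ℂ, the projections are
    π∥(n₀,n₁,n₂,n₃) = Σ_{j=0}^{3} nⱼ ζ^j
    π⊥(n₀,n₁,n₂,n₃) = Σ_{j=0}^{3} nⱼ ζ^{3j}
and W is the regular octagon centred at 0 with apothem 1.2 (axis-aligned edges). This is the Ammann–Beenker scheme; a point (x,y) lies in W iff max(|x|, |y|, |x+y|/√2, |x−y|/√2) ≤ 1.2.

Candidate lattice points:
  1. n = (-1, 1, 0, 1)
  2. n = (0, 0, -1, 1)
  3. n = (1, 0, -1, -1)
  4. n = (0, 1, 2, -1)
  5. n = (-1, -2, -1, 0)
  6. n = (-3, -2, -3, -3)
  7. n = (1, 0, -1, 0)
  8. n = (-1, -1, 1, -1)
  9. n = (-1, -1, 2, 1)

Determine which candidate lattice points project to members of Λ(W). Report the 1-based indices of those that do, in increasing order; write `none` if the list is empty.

3, 5

With ζ = e^{iπ/4} the internal vectors are ζ^0,ζ^3,ζ^6,ζ^9.
#1 (-1, 1, 0, 1): internal (-1.000000, 1.414214); octagon support 1.707107 vs apothem 1.2 → ∉ W
#2 (0, 0, -1, 1): internal (0.707107, 1.707107); octagon support 1.707107 vs apothem 1.2 → ∉ W
#3 (1, 0, -1, -1): internal (0.292893, 0.292893); octagon support 0.414214 vs apothem 1.2 → ∈ W
#4 (0, 1, 2, -1): internal (-1.414214, -2.000000); octagon support 2.414214 vs apothem 1.2 → ∉ W
#5 (-1, -2, -1, 0): internal (0.414214, -0.414214); octagon support 0.585786 vs apothem 1.2 → ∈ W
#6 (-3, -2, -3, -3): internal (-3.707107, -0.535534); octagon support 3.707107 vs apothem 1.2 → ∉ W
#7 (1, 0, -1, 0): internal (1.000000, 1.000000); octagon support 1.414214 vs apothem 1.2 → ∉ W
#8 (-1, -1, 1, -1): internal (-1.000000, -2.414214); octagon support 2.414214 vs apothem 1.2 → ∉ W
#9 (-1, -1, 2, 1): internal (0.414214, -2.000000); octagon support 2.000000 vs apothem 1.2 → ∉ W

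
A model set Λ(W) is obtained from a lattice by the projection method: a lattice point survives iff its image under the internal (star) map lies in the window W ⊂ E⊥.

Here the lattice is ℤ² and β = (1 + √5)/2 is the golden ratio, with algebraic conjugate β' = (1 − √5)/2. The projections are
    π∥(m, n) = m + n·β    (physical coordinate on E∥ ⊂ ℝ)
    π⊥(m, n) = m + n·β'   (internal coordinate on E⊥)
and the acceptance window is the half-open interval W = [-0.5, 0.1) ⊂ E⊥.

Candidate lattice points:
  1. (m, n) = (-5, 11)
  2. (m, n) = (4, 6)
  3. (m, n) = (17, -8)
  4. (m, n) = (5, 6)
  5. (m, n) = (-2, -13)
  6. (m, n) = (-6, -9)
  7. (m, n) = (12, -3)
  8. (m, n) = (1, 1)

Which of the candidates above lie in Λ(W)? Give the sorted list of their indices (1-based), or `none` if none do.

6

Numerically β ≈ 1.6180 and β' = −1/β ≈ -0.6180.
#1 (-5,11): internal coord -5 + (11)·β' = -11.7984; -11.7984 ∉ [-0.5, 0.1) → out
#2 (4,6): internal coord 4 + (6)·β' = +0.2918; +0.2918 ∉ [-0.5, 0.1) → out
#3 (17,-8): internal coord 17 + (-8)·β' = +21.9443; +21.9443 ∉ [-0.5, 0.1) → out
#4 (5,6): internal coord 5 + (6)·β' = +1.2918; +1.2918 ∉ [-0.5, 0.1) → out
#5 (-2,-13): internal coord -2 + (-13)·β' = +6.0344; +6.0344 ∉ [-0.5, 0.1) → out
#6 (-6,-9): internal coord -6 + (-9)·β' = -0.4377; -0.4377 ∈ [-0.5, 0.1) → IN Λ
#7 (12,-3): internal coord 12 + (-3)·β' = +13.8541; +13.8541 ∉ [-0.5, 0.1) → out
#8 (1,1): internal coord 1 + (1)·β' = +0.3820; +0.3820 ∉ [-0.5, 0.1) → out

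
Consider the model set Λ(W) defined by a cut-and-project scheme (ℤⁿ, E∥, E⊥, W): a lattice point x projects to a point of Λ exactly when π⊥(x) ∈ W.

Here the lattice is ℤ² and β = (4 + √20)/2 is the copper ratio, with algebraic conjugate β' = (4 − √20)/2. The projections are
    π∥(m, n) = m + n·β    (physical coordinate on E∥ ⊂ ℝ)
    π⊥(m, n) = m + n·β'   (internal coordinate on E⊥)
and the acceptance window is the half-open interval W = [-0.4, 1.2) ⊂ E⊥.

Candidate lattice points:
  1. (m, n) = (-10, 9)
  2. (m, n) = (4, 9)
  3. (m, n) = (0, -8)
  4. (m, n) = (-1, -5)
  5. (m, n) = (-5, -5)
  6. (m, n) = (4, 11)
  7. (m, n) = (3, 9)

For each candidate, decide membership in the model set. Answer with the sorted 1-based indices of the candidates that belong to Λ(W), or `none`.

β' = (4−√20)/2 ≈ -0.23607.
#1 (-10,9): internal coord -10 + (9)·β' = -12.12461; -12.12461 ∉ [-0.4, 1.2) → out
#2 (4,9): internal coord 4 + (9)·β' = +1.87539; +1.87539 ∉ [-0.4, 1.2) → out
#3 (0,-8): internal coord 0 + (-8)·β' = +1.88854; +1.88854 ∉ [-0.4, 1.2) → out
#4 (-1,-5): internal coord -1 + (-5)·β' = +0.18034; +0.18034 ∈ [-0.4, 1.2) → IN Λ
#5 (-5,-5): internal coord -5 + (-5)·β' = -3.81966; -3.81966 ∉ [-0.4, 1.2) → out
#6 (4,11): internal coord 4 + (11)·β' = +1.40325; +1.40325 ∉ [-0.4, 1.2) → out
#7 (3,9): internal coord 3 + (9)·β' = +0.87539; +0.87539 ∈ [-0.4, 1.2) → IN Λ

4, 7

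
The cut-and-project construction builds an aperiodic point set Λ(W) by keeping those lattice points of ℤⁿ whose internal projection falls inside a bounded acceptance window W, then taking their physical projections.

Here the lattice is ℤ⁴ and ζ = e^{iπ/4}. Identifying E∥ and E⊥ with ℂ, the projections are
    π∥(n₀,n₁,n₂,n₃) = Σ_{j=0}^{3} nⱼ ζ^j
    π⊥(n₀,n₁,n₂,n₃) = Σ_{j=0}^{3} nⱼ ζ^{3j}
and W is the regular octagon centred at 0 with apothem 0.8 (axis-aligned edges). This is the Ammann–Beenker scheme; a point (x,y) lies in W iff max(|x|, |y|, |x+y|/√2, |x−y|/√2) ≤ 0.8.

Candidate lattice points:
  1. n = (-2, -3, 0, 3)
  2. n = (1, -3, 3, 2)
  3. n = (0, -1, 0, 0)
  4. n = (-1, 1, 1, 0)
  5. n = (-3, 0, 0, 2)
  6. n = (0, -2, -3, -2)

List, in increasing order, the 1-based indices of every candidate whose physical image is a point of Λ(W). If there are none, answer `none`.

6

Internal map: ζ^{3j} for j=0..3 gives (1,0), (−√2/2,√2/2), (0,−1), (√2/2,√2/2).
candidate 1: n = (-2, -3, 0, 3) → π⊥ ≈ (+2.242641, +0.000000); max(|x|,|y|,|x±y|/√2) = 2.242641 > 0.8 ⇒ ∉ W
candidate 2: n = (1, -3, 3, 2) → π⊥ ≈ (+4.535534, -3.707107); max(|x|,|y|,|x±y|/√2) = 5.828427 > 0.8 ⇒ ∉ W
candidate 3: n = (0, -1, 0, 0) → π⊥ ≈ (+0.707107, -0.707107); max(|x|,|y|,|x±y|/√2) = 1.000000 > 0.8 ⇒ ∉ W
candidate 4: n = (-1, 1, 1, 0) → π⊥ ≈ (-1.707107, -0.292893); max(|x|,|y|,|x±y|/√2) = 1.707107 > 0.8 ⇒ ∉ W
candidate 5: n = (-3, 0, 0, 2) → π⊥ ≈ (-1.585786, +1.414214); max(|x|,|y|,|x±y|/√2) = 2.121320 > 0.8 ⇒ ∉ W
candidate 6: n = (0, -2, -3, -2) → π⊥ ≈ (+0.000000, +0.171573); max(|x|,|y|,|x±y|/√2) = 0.171573 ≤ 0.8 ⇒ ∈ W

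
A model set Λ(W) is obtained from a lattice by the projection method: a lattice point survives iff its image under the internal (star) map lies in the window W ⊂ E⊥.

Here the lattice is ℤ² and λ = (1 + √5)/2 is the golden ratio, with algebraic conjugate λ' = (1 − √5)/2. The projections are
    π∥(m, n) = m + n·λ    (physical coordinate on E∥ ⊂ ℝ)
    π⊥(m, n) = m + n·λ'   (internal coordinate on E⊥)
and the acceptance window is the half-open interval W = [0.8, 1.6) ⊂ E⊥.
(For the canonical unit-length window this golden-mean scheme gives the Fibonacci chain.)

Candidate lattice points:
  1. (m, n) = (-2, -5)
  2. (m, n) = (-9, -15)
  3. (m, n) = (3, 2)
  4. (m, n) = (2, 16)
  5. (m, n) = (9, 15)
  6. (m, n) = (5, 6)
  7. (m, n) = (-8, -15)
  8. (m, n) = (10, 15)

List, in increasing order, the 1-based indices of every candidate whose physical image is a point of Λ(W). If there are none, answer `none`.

1, 6, 7

λ' = (1−√5)/2 ≈ -0.618034.
[1] lift (-2,-5): star map gives 1.090170; window check 0.8 ≤ 1.090170 < 1.6 is true → IN Λ
[2] lift (-9,-15): star map gives 0.270510; window check 0.8 ≤ 0.270510 < 1.6 is false → out
[3] lift (3,2): star map gives 1.763932; window check 0.8 ≤ 1.763932 < 1.6 is false → out
[4] lift (2,16): star map gives -7.888544; window check 0.8 ≤ -7.888544 < 1.6 is false → out
[5] lift (9,15): star map gives -0.270510; window check 0.8 ≤ -0.270510 < 1.6 is false → out
[6] lift (5,6): star map gives 1.291796; window check 0.8 ≤ 1.291796 < 1.6 is true → IN Λ
[7] lift (-8,-15): star map gives 1.270510; window check 0.8 ≤ 1.270510 < 1.6 is true → IN Λ
[8] lift (10,15): star map gives 0.729490; window check 0.8 ≤ 0.729490 < 1.6 is false → out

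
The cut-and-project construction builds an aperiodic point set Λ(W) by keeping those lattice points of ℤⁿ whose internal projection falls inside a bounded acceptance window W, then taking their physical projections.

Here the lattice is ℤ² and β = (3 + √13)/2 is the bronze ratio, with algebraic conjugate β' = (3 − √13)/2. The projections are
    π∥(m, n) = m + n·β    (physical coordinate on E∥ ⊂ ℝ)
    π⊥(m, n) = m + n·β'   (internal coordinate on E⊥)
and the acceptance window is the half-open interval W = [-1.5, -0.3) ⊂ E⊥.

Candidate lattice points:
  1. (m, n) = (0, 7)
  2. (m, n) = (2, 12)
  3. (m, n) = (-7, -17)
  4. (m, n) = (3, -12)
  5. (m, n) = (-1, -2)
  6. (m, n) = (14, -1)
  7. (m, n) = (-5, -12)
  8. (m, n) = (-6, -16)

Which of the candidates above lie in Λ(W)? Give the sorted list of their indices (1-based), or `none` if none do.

5, 7, 8

β' = (3−√13)/2 ≈ -0.3028.
[1] lift (0,7): star map gives -2.1194; window check -1.5 ≤ -2.1194 < -0.3 is false → out
[2] lift (2,12): star map gives -1.6333; window check -1.5 ≤ -1.6333 < -0.3 is false → out
[3] lift (-7,-17): star map gives -1.8528; window check -1.5 ≤ -1.8528 < -0.3 is false → out
[4] lift (3,-12): star map gives 6.6333; window check -1.5 ≤ 6.6333 < -0.3 is false → out
[5] lift (-1,-2): star map gives -0.3944; window check -1.5 ≤ -0.3944 < -0.3 is true → IN Λ
[6] lift (14,-1): star map gives 14.3028; window check -1.5 ≤ 14.3028 < -0.3 is false → out
[7] lift (-5,-12): star map gives -1.3667; window check -1.5 ≤ -1.3667 < -0.3 is true → IN Λ
[8] lift (-6,-16): star map gives -1.1556; window check -1.5 ≤ -1.1556 < -0.3 is true → IN Λ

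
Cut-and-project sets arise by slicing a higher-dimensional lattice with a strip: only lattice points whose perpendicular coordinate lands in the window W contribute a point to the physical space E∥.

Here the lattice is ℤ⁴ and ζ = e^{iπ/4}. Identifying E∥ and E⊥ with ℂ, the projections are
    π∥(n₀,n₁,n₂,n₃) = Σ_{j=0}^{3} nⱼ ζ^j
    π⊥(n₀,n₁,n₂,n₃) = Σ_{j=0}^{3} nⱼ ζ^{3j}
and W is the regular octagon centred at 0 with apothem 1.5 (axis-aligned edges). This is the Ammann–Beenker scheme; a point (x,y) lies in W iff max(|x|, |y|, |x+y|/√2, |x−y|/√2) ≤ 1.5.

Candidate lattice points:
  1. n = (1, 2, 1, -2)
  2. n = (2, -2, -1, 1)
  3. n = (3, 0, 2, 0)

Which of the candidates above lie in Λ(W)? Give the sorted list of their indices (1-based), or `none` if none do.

Internal map: ζ^{3j} for j=0..3 gives (1,0), (−√2/2,√2/2), (0,−1), (√2/2,√2/2).
#1 (1, 2, 1, -2): internal (-1.82843, -1.00000); octagon support 2.00000 vs apothem 1.5 → ∉ W
#2 (2, -2, -1, 1): internal (4.12132, 0.29289); octagon support 4.12132 vs apothem 1.5 → ∉ W
#3 (3, 0, 2, 0): internal (3.00000, -2.00000); octagon support 3.53553 vs apothem 1.5 → ∉ W

none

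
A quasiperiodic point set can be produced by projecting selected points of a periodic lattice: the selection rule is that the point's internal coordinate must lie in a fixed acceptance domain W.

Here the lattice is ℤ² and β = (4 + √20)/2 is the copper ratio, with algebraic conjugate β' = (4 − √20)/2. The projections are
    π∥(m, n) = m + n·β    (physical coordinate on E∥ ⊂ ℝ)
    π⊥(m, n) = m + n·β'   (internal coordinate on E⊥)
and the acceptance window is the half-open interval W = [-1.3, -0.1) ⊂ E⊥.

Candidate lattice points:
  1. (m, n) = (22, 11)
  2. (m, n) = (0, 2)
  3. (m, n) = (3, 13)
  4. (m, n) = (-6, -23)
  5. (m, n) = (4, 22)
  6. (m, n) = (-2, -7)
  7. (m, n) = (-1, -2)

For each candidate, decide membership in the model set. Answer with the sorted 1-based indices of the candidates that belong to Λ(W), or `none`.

β' = (4−√20)/2 ≈ -0.23607.
candidate 1: (m,n)=(22,11) → π∥ = 22+11·β ≈ 68.59675, π⊥ = 22+11·β' ≈ 19.40325 ∉ [-1.3, -0.1) ⇒ out
candidate 2: (m,n)=(0,2) → π∥ = 0+2·β ≈ 8.47214, π⊥ = 0+2·β' ≈ -0.47214 ∈ [-1.3, -0.1) ⇒ IN Λ
candidate 3: (m,n)=(3,13) → π∥ = 3+13·β ≈ 58.06888, π⊥ = 3+13·β' ≈ -0.06888 ∉ [-1.3, -0.1) ⇒ out
candidate 4: (m,n)=(-6,-23) → π∥ = -6-23·β ≈ -103.42956, π⊥ = -6-23·β' ≈ -0.57044 ∈ [-1.3, -0.1) ⇒ IN Λ
candidate 5: (m,n)=(4,22) → π∥ = 4+22·β ≈ 97.19350, π⊥ = 4+22·β' ≈ -1.19350 ∈ [-1.3, -0.1) ⇒ IN Λ
candidate 6: (m,n)=(-2,-7) → π∥ = -2-7·β ≈ -31.65248, π⊥ = -2-7·β' ≈ -0.34752 ∈ [-1.3, -0.1) ⇒ IN Λ
candidate 7: (m,n)=(-1,-2) → π∥ = -1-2·β ≈ -9.47214, π⊥ = -1-2·β' ≈ -0.52786 ∈ [-1.3, -0.1) ⇒ IN Λ

2, 4, 5, 6, 7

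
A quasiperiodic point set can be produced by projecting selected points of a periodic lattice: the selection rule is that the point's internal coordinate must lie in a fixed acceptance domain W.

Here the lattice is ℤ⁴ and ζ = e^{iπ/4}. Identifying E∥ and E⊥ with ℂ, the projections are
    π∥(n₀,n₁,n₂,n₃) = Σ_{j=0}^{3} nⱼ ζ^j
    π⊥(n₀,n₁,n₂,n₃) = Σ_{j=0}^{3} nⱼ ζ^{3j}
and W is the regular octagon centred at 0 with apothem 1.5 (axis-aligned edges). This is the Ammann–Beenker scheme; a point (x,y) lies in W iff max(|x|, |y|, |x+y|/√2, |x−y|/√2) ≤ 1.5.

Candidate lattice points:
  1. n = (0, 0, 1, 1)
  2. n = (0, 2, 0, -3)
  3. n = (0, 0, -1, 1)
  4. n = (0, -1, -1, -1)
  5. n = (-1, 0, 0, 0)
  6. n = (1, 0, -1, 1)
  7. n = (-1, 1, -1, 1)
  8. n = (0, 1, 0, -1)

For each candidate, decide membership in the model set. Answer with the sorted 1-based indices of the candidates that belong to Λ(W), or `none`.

Internal map: ζ^{3j} for j=0..3 gives (1,0), (−√2/2,√2/2), (0,−1), (√2/2,√2/2).
candidate 1: n = (0, 0, 1, 1) → π⊥ ≈ (+0.707107, -0.292893); max(|x|,|y|,|x±y|/√2) = 0.707107 ≤ 1.5 ⇒ ∈ W
candidate 2: n = (0, 2, 0, -3) → π⊥ ≈ (-3.535534, -0.707107); max(|x|,|y|,|x±y|/√2) = 3.535534 > 1.5 ⇒ ∉ W
candidate 3: n = (0, 0, -1, 1) → π⊥ ≈ (+0.707107, +1.707107); max(|x|,|y|,|x±y|/√2) = 1.707107 > 1.5 ⇒ ∉ W
candidate 4: n = (0, -1, -1, -1) → π⊥ ≈ (+0.000000, -0.414214); max(|x|,|y|,|x±y|/√2) = 0.414214 ≤ 1.5 ⇒ ∈ W
candidate 5: n = (-1, 0, 0, 0) → π⊥ ≈ (-1.000000, +0.000000); max(|x|,|y|,|x±y|/√2) = 1.000000 ≤ 1.5 ⇒ ∈ W
candidate 6: n = (1, 0, -1, 1) → π⊥ ≈ (+1.707107, +1.707107); max(|x|,|y|,|x±y|/√2) = 2.414214 > 1.5 ⇒ ∉ W
candidate 7: n = (-1, 1, -1, 1) → π⊥ ≈ (-1.000000, +2.414214); max(|x|,|y|,|x±y|/√2) = 2.414214 > 1.5 ⇒ ∉ W
candidate 8: n = (0, 1, 0, -1) → π⊥ ≈ (-1.414214, +0.000000); max(|x|,|y|,|x±y|/√2) = 1.414214 ≤ 1.5 ⇒ ∈ W

1, 4, 5, 8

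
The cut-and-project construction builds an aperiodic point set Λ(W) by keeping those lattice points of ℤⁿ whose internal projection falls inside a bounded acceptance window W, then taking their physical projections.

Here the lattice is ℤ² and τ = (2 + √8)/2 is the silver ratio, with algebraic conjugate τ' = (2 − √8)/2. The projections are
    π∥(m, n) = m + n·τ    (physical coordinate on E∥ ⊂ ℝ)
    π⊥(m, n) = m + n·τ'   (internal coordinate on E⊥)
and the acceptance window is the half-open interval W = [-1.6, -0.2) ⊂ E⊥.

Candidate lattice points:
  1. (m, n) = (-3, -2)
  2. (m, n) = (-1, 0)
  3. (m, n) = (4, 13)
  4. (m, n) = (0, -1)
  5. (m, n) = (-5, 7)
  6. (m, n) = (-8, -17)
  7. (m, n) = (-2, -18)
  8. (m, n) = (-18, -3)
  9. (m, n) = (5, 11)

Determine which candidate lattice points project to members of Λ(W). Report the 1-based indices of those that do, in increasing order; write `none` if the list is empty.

2, 3, 6

Numerically τ ≈ 2.4142 and τ' = −1/τ ≈ -0.4142.
#1 (-3,-2): internal coord -3 + (-2)·τ' = -2.1716; -2.1716 ∉ [-1.6, -0.2) → out
#2 (-1,0): internal coord -1 + (0)·τ' = -1.0000; -1.0000 ∈ [-1.6, -0.2) → IN Λ
#3 (4,13): internal coord 4 + (13)·τ' = -1.3848; -1.3848 ∈ [-1.6, -0.2) → IN Λ
#4 (0,-1): internal coord 0 + (-1)·τ' = +0.4142; +0.4142 ∉ [-1.6, -0.2) → out
#5 (-5,7): internal coord -5 + (7)·τ' = -7.8995; -7.8995 ∉ [-1.6, -0.2) → out
#6 (-8,-17): internal coord -8 + (-17)·τ' = -0.9584; -0.9584 ∈ [-1.6, -0.2) → IN Λ
#7 (-2,-18): internal coord -2 + (-18)·τ' = +5.4558; +5.4558 ∉ [-1.6, -0.2) → out
#8 (-18,-3): internal coord -18 + (-3)·τ' = -16.7574; -16.7574 ∉ [-1.6, -0.2) → out
#9 (5,11): internal coord 5 + (11)·τ' = +0.4437; +0.4437 ∉ [-1.6, -0.2) → out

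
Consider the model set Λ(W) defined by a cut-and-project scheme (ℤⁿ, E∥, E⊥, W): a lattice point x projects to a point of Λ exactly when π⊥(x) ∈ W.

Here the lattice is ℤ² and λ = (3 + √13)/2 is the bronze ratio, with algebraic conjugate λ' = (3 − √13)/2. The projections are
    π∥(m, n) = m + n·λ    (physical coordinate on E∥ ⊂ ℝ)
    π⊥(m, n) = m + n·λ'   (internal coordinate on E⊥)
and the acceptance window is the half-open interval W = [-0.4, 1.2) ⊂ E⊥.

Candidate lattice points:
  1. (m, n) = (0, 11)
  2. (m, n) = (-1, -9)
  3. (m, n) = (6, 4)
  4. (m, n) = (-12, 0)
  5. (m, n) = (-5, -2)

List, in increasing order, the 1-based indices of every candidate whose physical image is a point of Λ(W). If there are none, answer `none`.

λ' = (3−√13)/2 ≈ -0.302776.
[1] lift (0,11): star map gives -3.330532; window check -0.4 ≤ -3.330532 < 1.2 is false → out
[2] lift (-1,-9): star map gives 1.724981; window check -0.4 ≤ 1.724981 < 1.2 is false → out
[3] lift (6,4): star map gives 4.788897; window check -0.4 ≤ 4.788897 < 1.2 is false → out
[4] lift (-12,0): star map gives -12.000000; window check -0.4 ≤ -12.000000 < 1.2 is false → out
[5] lift (-5,-2): star map gives -4.394449; window check -0.4 ≤ -4.394449 < 1.2 is false → out

none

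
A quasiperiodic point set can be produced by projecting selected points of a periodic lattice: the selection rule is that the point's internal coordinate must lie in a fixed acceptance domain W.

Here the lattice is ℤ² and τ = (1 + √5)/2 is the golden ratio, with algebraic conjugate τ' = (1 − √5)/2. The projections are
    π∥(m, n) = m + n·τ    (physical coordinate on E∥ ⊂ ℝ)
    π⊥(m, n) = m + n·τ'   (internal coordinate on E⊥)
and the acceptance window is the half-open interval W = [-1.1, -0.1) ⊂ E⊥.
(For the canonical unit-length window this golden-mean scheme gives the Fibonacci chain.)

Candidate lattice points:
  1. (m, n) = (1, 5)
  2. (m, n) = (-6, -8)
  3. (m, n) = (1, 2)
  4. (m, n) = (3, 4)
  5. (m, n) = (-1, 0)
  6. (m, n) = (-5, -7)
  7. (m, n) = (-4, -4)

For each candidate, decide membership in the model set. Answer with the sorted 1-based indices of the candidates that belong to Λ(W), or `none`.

2, 3, 5, 6

Compute τ' = (1−√5)/2 = -0.618034, so π⊥(m,n) = m -0.618034·n.
#1 (1,5): internal coord 1 + (5)·τ' = -2.090170; -2.090170 ∉ [-1.1, -0.1) → out
#2 (-6,-8): internal coord -6 + (-8)·τ' = -1.055728; -1.055728 ∈ [-1.1, -0.1) → IN Λ
#3 (1,2): internal coord 1 + (2)·τ' = -0.236068; -0.236068 ∈ [-1.1, -0.1) → IN Λ
#4 (3,4): internal coord 3 + (4)·τ' = +0.527864; +0.527864 ∉ [-1.1, -0.1) → out
#5 (-1,0): internal coord -1 + (0)·τ' = -1.000000; -1.000000 ∈ [-1.1, -0.1) → IN Λ
#6 (-5,-7): internal coord -5 + (-7)·τ' = -0.673762; -0.673762 ∈ [-1.1, -0.1) → IN Λ
#7 (-4,-4): internal coord -4 + (-4)·τ' = -1.527864; -1.527864 ∉ [-1.1, -0.1) → out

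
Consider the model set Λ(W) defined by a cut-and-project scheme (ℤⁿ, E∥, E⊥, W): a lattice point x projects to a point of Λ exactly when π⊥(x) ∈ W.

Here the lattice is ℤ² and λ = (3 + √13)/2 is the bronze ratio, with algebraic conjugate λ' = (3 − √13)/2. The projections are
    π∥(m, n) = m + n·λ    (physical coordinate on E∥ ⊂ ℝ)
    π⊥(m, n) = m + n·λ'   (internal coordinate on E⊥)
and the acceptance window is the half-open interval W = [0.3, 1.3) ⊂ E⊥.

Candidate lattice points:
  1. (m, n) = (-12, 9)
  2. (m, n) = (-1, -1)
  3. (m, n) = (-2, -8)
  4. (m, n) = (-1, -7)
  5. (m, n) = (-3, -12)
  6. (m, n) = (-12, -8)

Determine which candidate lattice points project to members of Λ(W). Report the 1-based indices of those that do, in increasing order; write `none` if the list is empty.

Compute λ' = (3−√13)/2 = -0.30278, so π⊥(m,n) = m -0.30278·n.
#1 (-12,9): internal coord -12 + (9)·λ' = -14.72498; -14.72498 ∉ [0.3, 1.3) → out
#2 (-1,-1): internal coord -1 + (-1)·λ' = -0.69722; -0.69722 ∉ [0.3, 1.3) → out
#3 (-2,-8): internal coord -2 + (-8)·λ' = +0.42221; +0.42221 ∈ [0.3, 1.3) → IN Λ
#4 (-1,-7): internal coord -1 + (-7)·λ' = +1.11943; +1.11943 ∈ [0.3, 1.3) → IN Λ
#5 (-3,-12): internal coord -3 + (-12)·λ' = +0.63331; +0.63331 ∈ [0.3, 1.3) → IN Λ
#6 (-12,-8): internal coord -12 + (-8)·λ' = -9.57779; -9.57779 ∉ [0.3, 1.3) → out

3, 4, 5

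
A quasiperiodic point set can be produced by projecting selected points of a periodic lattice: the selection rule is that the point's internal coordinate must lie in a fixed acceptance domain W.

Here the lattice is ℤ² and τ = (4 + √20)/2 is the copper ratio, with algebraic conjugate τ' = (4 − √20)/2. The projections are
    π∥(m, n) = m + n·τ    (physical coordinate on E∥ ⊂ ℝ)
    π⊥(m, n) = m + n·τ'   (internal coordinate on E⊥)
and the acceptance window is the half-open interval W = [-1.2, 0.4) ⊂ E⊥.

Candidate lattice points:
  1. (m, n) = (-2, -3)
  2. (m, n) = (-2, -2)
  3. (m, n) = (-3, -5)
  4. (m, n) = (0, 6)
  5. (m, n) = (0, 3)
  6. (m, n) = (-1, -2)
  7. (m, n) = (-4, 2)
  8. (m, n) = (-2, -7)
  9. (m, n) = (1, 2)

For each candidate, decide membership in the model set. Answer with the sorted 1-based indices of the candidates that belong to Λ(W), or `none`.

τ' = (4−√20)/2 ≈ -0.2361.
#1 (-2,-3): internal coord -2 + (-3)·τ' = -1.2918; -1.2918 ∉ [-1.2, 0.4) → out
#2 (-2,-2): internal coord -2 + (-2)·τ' = -1.5279; -1.5279 ∉ [-1.2, 0.4) → out
#3 (-3,-5): internal coord -3 + (-5)·τ' = -1.8197; -1.8197 ∉ [-1.2, 0.4) → out
#4 (0,6): internal coord 0 + (6)·τ' = -1.4164; -1.4164 ∉ [-1.2, 0.4) → out
#5 (0,3): internal coord 0 + (3)·τ' = -0.7082; -0.7082 ∈ [-1.2, 0.4) → IN Λ
#6 (-1,-2): internal coord -1 + (-2)·τ' = -0.5279; -0.5279 ∈ [-1.2, 0.4) → IN Λ
#7 (-4,2): internal coord -4 + (2)·τ' = -4.4721; -4.4721 ∉ [-1.2, 0.4) → out
#8 (-2,-7): internal coord -2 + (-7)·τ' = -0.3475; -0.3475 ∈ [-1.2, 0.4) → IN Λ
#9 (1,2): internal coord 1 + (2)·τ' = +0.5279; +0.5279 ∉ [-1.2, 0.4) → out

5, 6, 8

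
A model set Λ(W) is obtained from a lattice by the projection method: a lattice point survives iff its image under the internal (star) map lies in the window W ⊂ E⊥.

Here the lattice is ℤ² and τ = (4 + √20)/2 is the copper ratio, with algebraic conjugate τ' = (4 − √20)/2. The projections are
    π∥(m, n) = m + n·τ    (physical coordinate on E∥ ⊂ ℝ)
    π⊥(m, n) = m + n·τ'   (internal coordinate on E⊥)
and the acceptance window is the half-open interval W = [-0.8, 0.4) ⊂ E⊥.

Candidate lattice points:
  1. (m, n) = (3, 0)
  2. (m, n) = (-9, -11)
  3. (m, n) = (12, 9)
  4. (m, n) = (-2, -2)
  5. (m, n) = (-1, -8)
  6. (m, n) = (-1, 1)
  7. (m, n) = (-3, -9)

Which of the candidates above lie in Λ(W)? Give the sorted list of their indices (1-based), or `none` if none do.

Compute τ' = (4−√20)/2 = -0.23607, so π⊥(m,n) = m -0.23607·n.
candidate 1: (m,n)=(3,0) → π∥ = 3+0·τ ≈ 3.00000, π⊥ = 3+0·τ' ≈ 3.00000 ∉ [-0.8, 0.4) ⇒ out
candidate 2: (m,n)=(-9,-11) → π∥ = -9-11·τ ≈ -55.59675, π⊥ = -9-11·τ' ≈ -6.40325 ∉ [-0.8, 0.4) ⇒ out
candidate 3: (m,n)=(12,9) → π∥ = 12+9·τ ≈ 50.12461, π⊥ = 12+9·τ' ≈ 9.87539 ∉ [-0.8, 0.4) ⇒ out
candidate 4: (m,n)=(-2,-2) → π∥ = -2-2·τ ≈ -10.47214, π⊥ = -2-2·τ' ≈ -1.52786 ∉ [-0.8, 0.4) ⇒ out
candidate 5: (m,n)=(-1,-8) → π∥ = -1-8·τ ≈ -34.88854, π⊥ = -1-8·τ' ≈ 0.88854 ∉ [-0.8, 0.4) ⇒ out
candidate 6: (m,n)=(-1,1) → π∥ = -1+1·τ ≈ 3.23607, π⊥ = -1+1·τ' ≈ -1.23607 ∉ [-0.8, 0.4) ⇒ out
candidate 7: (m,n)=(-3,-9) → π∥ = -3-9·τ ≈ -41.12461, π⊥ = -3-9·τ' ≈ -0.87539 ∉ [-0.8, 0.4) ⇒ out

none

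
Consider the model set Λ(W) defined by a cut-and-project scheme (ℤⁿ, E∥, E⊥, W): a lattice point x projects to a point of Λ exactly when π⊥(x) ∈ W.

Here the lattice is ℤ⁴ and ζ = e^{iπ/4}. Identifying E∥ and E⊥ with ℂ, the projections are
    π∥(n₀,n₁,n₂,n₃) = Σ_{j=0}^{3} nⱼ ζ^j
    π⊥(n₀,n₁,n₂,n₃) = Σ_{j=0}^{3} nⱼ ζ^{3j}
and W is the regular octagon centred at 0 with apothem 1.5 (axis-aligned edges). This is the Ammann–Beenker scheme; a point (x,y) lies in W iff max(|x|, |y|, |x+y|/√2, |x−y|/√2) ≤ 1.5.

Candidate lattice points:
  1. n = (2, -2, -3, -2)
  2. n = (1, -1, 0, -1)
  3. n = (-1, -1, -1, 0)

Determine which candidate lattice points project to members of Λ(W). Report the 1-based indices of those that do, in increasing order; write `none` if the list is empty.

3

Internal map: ζ^{3j} for j=0..3 gives (1,0), (−√2/2,√2/2), (0,−1), (√2/2,√2/2).
#1 (2, -2, -3, -2): internal (2.00000, 0.17157); octagon support 2.00000 vs apothem 1.5 → ∉ W
#2 (1, -1, 0, -1): internal (1.00000, -1.41421); octagon support 1.70711 vs apothem 1.5 → ∉ W
#3 (-1, -1, -1, 0): internal (-0.29289, 0.29289); octagon support 0.41421 vs apothem 1.5 → ∈ W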